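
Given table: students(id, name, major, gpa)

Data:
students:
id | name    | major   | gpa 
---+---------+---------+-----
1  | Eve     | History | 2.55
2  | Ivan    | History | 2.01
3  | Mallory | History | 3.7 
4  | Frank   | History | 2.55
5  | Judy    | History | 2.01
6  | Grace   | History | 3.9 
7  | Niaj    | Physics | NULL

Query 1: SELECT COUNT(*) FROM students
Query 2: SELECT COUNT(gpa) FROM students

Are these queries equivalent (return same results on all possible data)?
No, not equivalent

Query 1 returns: [(7,)]
Query 2 returns: [(6,)]

Reason: COUNT(*) includes NULLs, COUNT(column) excludes them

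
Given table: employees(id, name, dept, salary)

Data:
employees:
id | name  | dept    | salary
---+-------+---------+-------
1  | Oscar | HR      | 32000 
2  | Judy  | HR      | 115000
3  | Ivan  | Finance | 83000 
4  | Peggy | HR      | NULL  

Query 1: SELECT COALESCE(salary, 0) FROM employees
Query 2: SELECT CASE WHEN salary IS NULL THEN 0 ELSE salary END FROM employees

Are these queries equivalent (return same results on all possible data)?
Yes, equivalent

Both queries return: [(0,), (32000,), (83000,), (115000,)]

Reason: COALESCE vs CASE for NULL handling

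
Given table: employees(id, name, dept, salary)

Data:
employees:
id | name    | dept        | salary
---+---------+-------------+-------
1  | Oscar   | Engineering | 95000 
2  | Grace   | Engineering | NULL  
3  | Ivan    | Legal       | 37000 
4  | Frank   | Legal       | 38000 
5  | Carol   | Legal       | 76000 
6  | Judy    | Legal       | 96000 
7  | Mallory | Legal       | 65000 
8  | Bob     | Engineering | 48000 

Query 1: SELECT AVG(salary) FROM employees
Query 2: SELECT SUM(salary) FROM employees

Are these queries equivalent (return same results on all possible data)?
No, not equivalent

Query 1 returns: [(65000.0,)]
Query 2 returns: [(455000,)]

Reason: AVG vs SUM give different aggregate values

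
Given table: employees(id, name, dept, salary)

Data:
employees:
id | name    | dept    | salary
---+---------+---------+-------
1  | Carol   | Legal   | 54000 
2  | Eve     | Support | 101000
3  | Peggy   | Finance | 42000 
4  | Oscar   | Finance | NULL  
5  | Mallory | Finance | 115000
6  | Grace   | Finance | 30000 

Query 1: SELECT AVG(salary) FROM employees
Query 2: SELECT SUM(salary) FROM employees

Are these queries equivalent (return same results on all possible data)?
No, not equivalent

Query 1 returns: [(68400.0,)]
Query 2 returns: [(342000,)]

Reason: AVG vs SUM give different aggregate values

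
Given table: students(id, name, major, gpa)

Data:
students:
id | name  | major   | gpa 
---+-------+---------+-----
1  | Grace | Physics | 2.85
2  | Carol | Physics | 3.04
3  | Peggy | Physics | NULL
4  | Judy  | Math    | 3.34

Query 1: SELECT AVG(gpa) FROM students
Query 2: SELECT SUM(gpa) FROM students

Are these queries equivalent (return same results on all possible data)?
No, not equivalent

Query 1 returns: [(3.0766666666666667,)]
Query 2 returns: [(9.23,)]

Reason: AVG vs SUM give different aggregate values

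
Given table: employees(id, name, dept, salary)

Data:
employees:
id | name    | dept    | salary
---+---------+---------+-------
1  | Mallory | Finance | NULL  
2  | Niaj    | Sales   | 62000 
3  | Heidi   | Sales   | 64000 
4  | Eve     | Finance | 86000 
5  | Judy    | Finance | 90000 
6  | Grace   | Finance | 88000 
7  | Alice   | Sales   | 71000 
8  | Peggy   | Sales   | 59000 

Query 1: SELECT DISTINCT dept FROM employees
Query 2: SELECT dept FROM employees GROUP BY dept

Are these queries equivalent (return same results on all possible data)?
Yes, equivalent

Both queries return: [('Finance',), ('Sales',)]

Reason: Both get unique depts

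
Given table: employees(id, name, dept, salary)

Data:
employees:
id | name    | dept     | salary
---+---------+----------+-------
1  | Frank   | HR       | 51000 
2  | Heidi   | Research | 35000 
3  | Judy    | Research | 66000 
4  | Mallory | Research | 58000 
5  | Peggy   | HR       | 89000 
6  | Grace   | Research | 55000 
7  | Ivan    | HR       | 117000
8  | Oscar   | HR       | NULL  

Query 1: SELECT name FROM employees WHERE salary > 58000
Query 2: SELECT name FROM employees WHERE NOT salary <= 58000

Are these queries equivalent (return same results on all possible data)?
Yes, equivalent

Both queries return: [('Ivan',), ('Judy',), ('Peggy',)]

Reason: Both filter salary > 58000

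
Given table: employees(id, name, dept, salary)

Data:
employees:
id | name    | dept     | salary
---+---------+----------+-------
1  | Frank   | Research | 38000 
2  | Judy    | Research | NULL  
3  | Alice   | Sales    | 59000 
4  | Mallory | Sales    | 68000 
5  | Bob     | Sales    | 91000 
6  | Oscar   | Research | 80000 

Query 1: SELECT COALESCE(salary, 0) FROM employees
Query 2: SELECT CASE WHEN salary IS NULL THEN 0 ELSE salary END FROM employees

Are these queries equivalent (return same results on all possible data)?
Yes, equivalent

Both queries return: [(0,), (38000,), (59000,), (68000,), (80000,), (91000,)]

Reason: COALESCE vs CASE for NULL handling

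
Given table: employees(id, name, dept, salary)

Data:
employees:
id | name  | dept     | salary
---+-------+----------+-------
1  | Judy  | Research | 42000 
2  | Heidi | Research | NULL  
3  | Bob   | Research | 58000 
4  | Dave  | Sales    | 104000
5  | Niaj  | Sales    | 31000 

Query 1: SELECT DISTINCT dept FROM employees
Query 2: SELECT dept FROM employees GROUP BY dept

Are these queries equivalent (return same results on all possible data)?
Yes, equivalent

Both queries return: [('Research',), ('Sales',)]

Reason: Both get unique depts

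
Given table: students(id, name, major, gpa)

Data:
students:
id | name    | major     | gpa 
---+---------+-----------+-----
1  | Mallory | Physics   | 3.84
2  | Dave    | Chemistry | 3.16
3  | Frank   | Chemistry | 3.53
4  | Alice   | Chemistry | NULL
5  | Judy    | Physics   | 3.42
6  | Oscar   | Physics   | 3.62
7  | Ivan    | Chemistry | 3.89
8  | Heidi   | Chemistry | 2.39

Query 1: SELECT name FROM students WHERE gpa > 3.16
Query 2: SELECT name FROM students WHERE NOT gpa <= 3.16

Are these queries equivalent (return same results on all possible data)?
Yes, equivalent

Both queries return: [('Frank',), ('Ivan',), ('Judy',), ('Mallory',), ('Oscar',)]

Reason: Both filter gpa > 3.16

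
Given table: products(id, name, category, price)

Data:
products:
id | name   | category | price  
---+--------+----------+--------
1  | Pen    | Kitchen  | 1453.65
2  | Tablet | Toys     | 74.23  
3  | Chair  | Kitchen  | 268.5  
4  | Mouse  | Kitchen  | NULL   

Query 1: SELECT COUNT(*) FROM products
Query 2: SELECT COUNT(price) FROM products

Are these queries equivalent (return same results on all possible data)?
No, not equivalent

Query 1 returns: [(4,)]
Query 2 returns: [(3,)]

Reason: COUNT(*) includes NULLs, COUNT(column) excludes them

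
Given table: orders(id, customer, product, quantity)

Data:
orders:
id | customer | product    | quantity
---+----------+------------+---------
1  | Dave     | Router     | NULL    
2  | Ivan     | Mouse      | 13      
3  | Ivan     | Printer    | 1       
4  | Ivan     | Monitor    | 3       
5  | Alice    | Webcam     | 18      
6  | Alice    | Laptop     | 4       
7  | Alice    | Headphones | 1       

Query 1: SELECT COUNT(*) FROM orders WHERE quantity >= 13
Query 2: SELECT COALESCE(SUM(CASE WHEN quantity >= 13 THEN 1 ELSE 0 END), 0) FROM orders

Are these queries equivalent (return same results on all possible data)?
Yes, equivalent

Both queries return: [(2,)]

Reason: COUNT with WHERE vs conditional SUM (COALESCE handles empty-table NULL)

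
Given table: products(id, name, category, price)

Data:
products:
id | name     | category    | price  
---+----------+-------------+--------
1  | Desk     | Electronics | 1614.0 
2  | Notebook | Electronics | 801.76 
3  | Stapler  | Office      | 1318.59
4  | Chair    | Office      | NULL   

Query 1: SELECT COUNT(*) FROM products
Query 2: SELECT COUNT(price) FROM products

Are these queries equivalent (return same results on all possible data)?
No, not equivalent

Query 1 returns: [(4,)]
Query 2 returns: [(3,)]

Reason: COUNT(*) includes NULLs, COUNT(column) excludes them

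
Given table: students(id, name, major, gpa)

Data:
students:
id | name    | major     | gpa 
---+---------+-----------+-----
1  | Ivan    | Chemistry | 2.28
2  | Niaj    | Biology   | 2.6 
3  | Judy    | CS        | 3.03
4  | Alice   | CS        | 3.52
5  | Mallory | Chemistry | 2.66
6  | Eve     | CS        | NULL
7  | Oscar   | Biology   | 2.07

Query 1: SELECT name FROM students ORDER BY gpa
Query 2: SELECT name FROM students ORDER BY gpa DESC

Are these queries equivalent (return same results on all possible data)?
No, not equivalent

Query 1 returns: [('Eve',), ('Oscar',), ('Ivan',), ('Niaj',), ('Mallory',), ('Judy',), ('Alice',)]
Query 2 returns: [('Alice',), ('Judy',), ('Mallory',), ('Niaj',), ('Ivan',), ('Oscar',), ('Eve',)]

Reason: ASC vs DESC gives opposite ordering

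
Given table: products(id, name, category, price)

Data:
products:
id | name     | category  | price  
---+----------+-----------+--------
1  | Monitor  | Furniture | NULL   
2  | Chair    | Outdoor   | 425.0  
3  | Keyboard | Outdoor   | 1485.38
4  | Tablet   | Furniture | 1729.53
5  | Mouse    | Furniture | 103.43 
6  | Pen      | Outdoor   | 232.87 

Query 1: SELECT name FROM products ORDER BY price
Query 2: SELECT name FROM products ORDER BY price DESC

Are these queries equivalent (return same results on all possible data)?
No, not equivalent

Query 1 returns: [('Monitor',), ('Mouse',), ('Pen',), ('Chair',), ('Keyboard',), ('Tablet',)]
Query 2 returns: [('Tablet',), ('Keyboard',), ('Chair',), ('Pen',), ('Mouse',), ('Monitor',)]

Reason: ASC vs DESC gives opposite ordering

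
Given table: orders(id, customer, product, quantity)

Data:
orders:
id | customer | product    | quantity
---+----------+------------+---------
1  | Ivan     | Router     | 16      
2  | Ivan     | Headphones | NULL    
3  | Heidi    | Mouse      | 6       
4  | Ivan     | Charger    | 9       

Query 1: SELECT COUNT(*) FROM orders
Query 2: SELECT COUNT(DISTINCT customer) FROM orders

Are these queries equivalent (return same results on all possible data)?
No, not equivalent

Query 1 returns: [(4,)]
Query 2 returns: [(2,)]

Reason: COUNT(*) counts rows, COUNT(DISTINCT customer) counts unique customers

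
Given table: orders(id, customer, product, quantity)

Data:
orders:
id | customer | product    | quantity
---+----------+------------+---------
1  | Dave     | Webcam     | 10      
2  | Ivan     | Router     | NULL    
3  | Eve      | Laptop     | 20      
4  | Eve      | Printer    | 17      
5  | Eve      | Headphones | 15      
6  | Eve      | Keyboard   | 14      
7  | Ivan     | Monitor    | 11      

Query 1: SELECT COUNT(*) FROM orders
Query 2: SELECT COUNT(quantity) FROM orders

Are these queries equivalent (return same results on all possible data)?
No, not equivalent

Query 1 returns: [(7,)]
Query 2 returns: [(6,)]

Reason: COUNT(*) includes NULLs, COUNT(column) excludes them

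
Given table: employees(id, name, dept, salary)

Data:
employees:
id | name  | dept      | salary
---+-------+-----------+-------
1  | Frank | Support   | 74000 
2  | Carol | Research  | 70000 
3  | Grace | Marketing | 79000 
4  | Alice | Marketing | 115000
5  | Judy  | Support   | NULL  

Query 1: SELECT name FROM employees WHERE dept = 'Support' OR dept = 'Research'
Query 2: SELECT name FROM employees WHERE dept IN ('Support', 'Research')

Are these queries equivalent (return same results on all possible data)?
Yes, equivalent

Both queries return: [('Carol',), ('Frank',), ('Judy',)]

Reason: OR vs IN are equivalent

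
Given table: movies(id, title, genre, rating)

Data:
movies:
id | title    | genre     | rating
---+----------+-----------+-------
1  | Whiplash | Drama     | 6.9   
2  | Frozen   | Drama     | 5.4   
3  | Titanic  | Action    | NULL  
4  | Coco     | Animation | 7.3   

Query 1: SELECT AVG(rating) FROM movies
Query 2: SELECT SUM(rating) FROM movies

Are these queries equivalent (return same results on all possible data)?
No, not equivalent

Query 1 returns: [(6.533333333333334,)]
Query 2 returns: [(19.6,)]

Reason: AVG vs SUM give different aggregate values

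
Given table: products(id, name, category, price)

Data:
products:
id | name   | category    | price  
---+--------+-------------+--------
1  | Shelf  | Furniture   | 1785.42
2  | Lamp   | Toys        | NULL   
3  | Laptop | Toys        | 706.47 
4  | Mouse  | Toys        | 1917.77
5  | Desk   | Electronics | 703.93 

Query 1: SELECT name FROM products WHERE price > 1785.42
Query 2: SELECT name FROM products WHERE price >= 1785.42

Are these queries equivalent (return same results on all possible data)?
No, not equivalent

Query 1 returns: [('Mouse',)]
Query 2 returns: [('Shelf',), ('Mouse',)]

Reason: > vs >= gives different results when price = 1785.42 exists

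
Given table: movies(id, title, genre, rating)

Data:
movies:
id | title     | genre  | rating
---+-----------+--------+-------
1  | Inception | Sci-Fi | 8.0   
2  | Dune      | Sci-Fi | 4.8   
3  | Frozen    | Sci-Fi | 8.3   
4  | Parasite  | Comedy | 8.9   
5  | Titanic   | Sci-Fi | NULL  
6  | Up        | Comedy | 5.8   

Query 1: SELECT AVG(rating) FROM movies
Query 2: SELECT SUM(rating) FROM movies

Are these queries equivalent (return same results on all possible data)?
No, not equivalent

Query 1 returns: [(7.159999999999999,)]
Query 2 returns: [(35.8,)]

Reason: AVG vs SUM give different aggregate values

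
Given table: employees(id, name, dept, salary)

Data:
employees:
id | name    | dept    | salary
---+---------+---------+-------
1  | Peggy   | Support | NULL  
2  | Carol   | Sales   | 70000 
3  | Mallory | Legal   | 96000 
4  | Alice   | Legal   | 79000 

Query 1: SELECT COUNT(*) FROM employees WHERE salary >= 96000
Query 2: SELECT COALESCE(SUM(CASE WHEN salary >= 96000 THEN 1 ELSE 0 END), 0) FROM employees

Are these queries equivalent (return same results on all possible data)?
Yes, equivalent

Both queries return: [(1,)]

Reason: COUNT with WHERE vs conditional SUM (COALESCE handles empty-table NULL)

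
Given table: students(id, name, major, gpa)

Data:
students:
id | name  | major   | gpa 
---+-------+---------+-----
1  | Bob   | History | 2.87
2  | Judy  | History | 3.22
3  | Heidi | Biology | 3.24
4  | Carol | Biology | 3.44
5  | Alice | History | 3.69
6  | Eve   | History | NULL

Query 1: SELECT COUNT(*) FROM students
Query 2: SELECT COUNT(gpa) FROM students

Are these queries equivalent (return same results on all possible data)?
No, not equivalent

Query 1 returns: [(6,)]
Query 2 returns: [(5,)]

Reason: COUNT(*) includes NULLs, COUNT(column) excludes them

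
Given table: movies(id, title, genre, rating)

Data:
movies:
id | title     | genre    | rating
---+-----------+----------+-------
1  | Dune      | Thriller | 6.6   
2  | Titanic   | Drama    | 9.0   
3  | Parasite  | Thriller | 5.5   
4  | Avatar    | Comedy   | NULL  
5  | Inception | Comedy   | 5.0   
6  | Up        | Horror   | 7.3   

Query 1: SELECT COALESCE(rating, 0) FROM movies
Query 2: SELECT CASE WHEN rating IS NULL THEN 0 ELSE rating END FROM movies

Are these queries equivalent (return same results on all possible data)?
Yes, equivalent

Both queries return: [(0,), (5.0,), (5.5,), (6.6,), (7.3,), (9.0,)]

Reason: COALESCE vs CASE for NULL handling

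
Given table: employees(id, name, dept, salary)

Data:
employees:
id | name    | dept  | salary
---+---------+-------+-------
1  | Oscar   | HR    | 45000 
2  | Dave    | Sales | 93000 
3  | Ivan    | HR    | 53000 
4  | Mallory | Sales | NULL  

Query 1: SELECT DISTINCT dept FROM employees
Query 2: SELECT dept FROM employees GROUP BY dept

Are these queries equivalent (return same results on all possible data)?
Yes, equivalent

Both queries return: [('HR',), ('Sales',)]

Reason: Both get unique depts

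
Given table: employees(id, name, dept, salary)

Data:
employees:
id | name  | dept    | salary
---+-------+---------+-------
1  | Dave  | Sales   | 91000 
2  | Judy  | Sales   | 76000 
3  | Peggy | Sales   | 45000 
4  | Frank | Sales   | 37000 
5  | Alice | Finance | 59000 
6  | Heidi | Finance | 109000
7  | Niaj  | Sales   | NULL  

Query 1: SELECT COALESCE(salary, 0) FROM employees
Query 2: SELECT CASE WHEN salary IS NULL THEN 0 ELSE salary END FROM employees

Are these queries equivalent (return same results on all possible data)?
Yes, equivalent

Both queries return: [(0,), (37000,), (45000,), (59000,), (76000,), (91000,), (109000,)]

Reason: COALESCE vs CASE for NULL handling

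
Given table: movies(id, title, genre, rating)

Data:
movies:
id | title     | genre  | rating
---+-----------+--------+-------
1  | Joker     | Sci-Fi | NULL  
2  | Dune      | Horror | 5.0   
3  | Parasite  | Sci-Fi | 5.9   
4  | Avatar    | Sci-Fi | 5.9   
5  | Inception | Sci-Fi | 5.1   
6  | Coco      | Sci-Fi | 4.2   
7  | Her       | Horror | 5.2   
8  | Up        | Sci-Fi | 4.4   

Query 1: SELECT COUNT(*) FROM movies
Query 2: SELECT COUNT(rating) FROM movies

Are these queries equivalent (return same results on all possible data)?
No, not equivalent

Query 1 returns: [(8,)]
Query 2 returns: [(7,)]

Reason: COUNT(*) includes NULLs, COUNT(column) excludes them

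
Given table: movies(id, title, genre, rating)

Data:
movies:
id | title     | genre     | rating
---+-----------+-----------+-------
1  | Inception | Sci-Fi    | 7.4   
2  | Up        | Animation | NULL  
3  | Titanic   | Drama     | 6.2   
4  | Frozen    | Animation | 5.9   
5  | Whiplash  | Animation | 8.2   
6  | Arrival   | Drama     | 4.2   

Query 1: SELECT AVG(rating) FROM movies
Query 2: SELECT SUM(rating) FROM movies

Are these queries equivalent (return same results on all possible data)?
No, not equivalent

Query 1 returns: [(6.38,)]
Query 2 returns: [(31.9,)]

Reason: AVG vs SUM give different aggregate values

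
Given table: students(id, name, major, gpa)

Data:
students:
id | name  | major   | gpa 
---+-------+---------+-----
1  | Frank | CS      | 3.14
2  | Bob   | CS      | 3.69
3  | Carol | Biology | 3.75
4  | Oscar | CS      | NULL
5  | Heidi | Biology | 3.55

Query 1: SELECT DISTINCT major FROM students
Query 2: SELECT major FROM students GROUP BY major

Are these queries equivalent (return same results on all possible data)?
Yes, equivalent

Both queries return: [('Biology',), ('CS',)]

Reason: Both get unique majors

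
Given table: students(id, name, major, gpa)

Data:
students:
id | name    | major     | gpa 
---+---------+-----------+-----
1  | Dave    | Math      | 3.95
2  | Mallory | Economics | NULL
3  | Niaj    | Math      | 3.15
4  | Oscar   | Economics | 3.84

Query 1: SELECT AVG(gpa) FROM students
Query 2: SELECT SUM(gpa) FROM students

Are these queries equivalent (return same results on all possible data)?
No, not equivalent

Query 1 returns: [(3.6466666666666665,)]
Query 2 returns: [(10.94,)]

Reason: AVG vs SUM give different aggregate values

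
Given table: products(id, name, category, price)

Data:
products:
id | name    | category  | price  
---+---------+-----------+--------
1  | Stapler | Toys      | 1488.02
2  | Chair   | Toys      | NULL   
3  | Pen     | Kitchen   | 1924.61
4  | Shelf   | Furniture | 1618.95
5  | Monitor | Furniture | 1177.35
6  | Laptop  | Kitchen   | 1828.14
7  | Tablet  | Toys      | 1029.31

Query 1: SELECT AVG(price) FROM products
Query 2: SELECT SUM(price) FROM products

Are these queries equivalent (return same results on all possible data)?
No, not equivalent

Query 1 returns: [(1511.0633333333333,)]
Query 2 returns: [(9066.38,)]

Reason: AVG vs SUM give different aggregate values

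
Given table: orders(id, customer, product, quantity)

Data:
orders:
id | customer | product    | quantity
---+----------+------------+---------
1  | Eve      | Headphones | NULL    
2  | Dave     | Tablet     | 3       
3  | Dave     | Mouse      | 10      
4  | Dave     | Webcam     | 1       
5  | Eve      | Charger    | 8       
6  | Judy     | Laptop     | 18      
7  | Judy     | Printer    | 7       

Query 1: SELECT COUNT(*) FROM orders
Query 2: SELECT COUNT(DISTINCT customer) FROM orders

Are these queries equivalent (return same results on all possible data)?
No, not equivalent

Query 1 returns: [(7,)]
Query 2 returns: [(3,)]

Reason: COUNT(*) counts rows, COUNT(DISTINCT customer) counts unique customers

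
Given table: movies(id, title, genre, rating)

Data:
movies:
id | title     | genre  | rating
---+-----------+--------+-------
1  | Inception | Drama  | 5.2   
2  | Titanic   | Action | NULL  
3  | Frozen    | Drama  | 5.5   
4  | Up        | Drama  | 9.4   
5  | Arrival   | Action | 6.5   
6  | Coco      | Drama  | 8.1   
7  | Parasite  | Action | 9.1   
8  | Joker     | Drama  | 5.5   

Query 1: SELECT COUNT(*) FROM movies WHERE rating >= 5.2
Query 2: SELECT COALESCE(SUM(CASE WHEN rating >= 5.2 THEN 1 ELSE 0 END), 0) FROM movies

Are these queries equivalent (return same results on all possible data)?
Yes, equivalent

Both queries return: [(7,)]

Reason: COUNT with WHERE vs conditional SUM (COALESCE handles empty-table NULL)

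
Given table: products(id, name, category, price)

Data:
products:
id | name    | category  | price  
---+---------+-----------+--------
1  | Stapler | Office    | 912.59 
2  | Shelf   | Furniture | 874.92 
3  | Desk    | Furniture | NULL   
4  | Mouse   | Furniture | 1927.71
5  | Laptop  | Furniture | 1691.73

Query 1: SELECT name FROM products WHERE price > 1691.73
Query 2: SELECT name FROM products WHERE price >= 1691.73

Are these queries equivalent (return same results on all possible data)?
No, not equivalent

Query 1 returns: [('Mouse',)]
Query 2 returns: [('Mouse',), ('Laptop',)]

Reason: > vs >= gives different results when price = 1691.73 exists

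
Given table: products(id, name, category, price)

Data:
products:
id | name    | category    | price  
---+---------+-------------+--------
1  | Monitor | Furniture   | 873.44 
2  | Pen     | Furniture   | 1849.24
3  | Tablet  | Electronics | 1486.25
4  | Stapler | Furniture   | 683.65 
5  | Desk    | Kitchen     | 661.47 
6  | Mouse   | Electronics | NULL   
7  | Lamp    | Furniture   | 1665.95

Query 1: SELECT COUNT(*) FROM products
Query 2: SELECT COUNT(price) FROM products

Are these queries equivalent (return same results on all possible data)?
No, not equivalent

Query 1 returns: [(7,)]
Query 2 returns: [(6,)]

Reason: COUNT(*) includes NULLs, COUNT(column) excludes them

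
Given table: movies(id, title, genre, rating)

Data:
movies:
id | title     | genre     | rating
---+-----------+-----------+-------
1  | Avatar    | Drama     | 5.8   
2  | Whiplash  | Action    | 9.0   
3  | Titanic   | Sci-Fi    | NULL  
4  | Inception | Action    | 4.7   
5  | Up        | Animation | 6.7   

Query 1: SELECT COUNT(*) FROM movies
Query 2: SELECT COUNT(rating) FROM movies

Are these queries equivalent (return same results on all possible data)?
No, not equivalent

Query 1 returns: [(5,)]
Query 2 returns: [(4,)]

Reason: COUNT(*) includes NULLs, COUNT(column) excludes them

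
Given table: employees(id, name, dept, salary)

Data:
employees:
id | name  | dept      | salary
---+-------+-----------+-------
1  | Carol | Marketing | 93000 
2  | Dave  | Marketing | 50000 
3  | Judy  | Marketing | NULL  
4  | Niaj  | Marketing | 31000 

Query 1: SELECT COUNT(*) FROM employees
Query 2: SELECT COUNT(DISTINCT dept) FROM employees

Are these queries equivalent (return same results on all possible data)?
No, not equivalent

Query 1 returns: [(4,)]
Query 2 returns: [(1,)]

Reason: COUNT(*) counts rows, COUNT(DISTINCT dept) counts unique depts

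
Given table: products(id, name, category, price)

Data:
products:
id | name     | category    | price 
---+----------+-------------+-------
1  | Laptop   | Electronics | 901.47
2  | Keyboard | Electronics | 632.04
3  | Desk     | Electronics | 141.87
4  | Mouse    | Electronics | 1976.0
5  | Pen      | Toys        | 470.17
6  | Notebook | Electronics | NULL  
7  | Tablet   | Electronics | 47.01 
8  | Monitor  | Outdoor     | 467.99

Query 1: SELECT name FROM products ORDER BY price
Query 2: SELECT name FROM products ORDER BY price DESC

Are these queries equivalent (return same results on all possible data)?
No, not equivalent

Query 1 returns: [('Notebook',), ('Tablet',), ('Desk',), ('Monitor',), ('Pen',), ('Keyboard',), ('Laptop',), ('Mouse',)]
Query 2 returns: [('Mouse',), ('Laptop',), ('Keyboard',), ('Pen',), ('Monitor',), ('Desk',), ('Tablet',), ('Notebook',)]

Reason: ASC vs DESC gives opposite ordering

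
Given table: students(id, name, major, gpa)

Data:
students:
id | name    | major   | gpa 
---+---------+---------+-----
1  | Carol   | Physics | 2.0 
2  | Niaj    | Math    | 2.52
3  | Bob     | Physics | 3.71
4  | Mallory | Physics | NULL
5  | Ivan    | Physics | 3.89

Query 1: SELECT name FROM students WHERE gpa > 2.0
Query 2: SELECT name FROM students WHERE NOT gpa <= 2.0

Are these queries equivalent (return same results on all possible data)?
Yes, equivalent

Both queries return: [('Bob',), ('Ivan',), ('Niaj',)]

Reason: Both filter gpa > 2.0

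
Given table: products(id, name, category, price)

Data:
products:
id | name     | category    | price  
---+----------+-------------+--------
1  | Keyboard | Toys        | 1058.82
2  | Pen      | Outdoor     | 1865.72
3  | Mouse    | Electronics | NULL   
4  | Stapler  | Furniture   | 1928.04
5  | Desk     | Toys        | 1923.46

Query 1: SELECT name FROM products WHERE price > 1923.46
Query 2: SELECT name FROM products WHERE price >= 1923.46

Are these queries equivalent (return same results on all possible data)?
No, not equivalent

Query 1 returns: [('Stapler',)]
Query 2 returns: [('Stapler',), ('Desk',)]

Reason: > vs >= gives different results when price = 1923.46 exists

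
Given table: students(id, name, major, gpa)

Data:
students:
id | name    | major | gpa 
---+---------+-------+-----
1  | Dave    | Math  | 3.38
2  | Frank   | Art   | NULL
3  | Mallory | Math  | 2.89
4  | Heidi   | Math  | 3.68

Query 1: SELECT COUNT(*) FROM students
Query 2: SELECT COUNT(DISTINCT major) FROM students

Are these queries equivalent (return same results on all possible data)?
No, not equivalent

Query 1 returns: [(4,)]
Query 2 returns: [(2,)]

Reason: COUNT(*) counts rows, COUNT(DISTINCT major) counts unique majors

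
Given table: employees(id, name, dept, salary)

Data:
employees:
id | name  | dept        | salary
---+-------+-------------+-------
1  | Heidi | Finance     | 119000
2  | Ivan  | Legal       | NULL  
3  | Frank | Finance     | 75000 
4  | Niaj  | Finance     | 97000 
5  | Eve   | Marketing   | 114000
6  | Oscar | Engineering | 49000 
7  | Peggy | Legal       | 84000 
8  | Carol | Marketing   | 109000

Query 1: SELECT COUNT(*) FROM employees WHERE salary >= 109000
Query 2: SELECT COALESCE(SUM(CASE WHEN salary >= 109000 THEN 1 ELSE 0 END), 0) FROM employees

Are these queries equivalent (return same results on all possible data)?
Yes, equivalent

Both queries return: [(3,)]

Reason: COUNT with WHERE vs conditional SUM (COALESCE handles empty-table NULL)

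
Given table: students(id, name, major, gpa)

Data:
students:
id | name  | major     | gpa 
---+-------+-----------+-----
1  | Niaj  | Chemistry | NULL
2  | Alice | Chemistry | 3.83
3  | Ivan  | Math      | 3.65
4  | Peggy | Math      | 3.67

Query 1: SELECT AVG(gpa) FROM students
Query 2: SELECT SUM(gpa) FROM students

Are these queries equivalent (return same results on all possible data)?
No, not equivalent

Query 1 returns: [(3.716666666666667,)]
Query 2 returns: [(11.15,)]

Reason: AVG vs SUM give different aggregate values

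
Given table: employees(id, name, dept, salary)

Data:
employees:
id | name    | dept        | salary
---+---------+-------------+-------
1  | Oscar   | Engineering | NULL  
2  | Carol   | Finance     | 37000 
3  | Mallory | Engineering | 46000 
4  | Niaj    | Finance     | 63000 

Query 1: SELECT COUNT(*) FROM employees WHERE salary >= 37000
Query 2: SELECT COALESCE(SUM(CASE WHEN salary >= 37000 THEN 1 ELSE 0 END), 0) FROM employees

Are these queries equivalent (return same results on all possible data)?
Yes, equivalent

Both queries return: [(3,)]

Reason: COUNT with WHERE vs conditional SUM (COALESCE handles empty-table NULL)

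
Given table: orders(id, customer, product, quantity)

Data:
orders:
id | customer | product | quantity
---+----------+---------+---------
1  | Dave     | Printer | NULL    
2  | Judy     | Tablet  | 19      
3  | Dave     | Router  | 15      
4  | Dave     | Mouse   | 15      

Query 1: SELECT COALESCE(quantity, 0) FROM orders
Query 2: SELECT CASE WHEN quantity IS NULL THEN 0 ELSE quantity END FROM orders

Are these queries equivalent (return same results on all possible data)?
Yes, equivalent

Both queries return: [(0,), (15,), (15,), (19,)]

Reason: COALESCE vs CASE for NULL handling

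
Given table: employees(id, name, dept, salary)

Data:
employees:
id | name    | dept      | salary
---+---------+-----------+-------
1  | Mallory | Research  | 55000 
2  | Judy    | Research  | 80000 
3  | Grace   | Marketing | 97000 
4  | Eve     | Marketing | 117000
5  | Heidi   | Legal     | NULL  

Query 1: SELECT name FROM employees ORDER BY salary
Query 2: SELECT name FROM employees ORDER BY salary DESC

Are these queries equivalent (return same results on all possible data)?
No, not equivalent

Query 1 returns: [('Heidi',), ('Mallory',), ('Judy',), ('Grace',), ('Eve',)]
Query 2 returns: [('Eve',), ('Grace',), ('Judy',), ('Mallory',), ('Heidi',)]

Reason: ASC vs DESC gives opposite ordering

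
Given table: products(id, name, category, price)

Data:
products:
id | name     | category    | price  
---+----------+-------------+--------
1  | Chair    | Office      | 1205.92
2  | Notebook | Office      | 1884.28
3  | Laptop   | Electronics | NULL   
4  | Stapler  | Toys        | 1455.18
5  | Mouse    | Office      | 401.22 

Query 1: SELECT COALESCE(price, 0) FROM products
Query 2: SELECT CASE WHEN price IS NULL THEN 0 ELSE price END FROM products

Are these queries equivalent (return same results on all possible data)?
Yes, equivalent

Both queries return: [(0,), (401.22,), (1205.92,), (1455.18,), (1884.28,)]

Reason: COALESCE vs CASE for NULL handling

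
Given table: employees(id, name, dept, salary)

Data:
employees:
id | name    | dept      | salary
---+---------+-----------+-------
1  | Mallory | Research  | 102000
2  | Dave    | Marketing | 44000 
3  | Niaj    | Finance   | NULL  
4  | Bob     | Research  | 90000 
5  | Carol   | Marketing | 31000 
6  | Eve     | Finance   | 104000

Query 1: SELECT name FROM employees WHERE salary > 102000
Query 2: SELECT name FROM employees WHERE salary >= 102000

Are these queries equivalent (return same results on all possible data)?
No, not equivalent

Query 1 returns: [('Eve',)]
Query 2 returns: [('Mallory',), ('Eve',)]

Reason: > vs >= gives different results when salary = 102000 exists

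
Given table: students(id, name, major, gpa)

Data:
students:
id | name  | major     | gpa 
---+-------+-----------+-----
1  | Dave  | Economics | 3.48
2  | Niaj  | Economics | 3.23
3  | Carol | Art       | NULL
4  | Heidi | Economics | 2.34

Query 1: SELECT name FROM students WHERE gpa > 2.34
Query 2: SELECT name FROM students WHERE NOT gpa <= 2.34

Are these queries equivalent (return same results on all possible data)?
Yes, equivalent

Both queries return: [('Dave',), ('Niaj',)]

Reason: Both filter gpa > 2.34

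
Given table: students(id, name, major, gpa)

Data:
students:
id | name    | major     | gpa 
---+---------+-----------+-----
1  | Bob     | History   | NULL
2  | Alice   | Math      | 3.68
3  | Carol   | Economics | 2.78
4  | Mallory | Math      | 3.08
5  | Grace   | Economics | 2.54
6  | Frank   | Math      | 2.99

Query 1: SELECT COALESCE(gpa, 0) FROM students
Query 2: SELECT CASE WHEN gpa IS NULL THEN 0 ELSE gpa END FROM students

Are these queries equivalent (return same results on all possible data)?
Yes, equivalent

Both queries return: [(0,), (2.54,), (2.78,), (2.99,), (3.08,), (3.68,)]

Reason: COALESCE vs CASE for NULL handling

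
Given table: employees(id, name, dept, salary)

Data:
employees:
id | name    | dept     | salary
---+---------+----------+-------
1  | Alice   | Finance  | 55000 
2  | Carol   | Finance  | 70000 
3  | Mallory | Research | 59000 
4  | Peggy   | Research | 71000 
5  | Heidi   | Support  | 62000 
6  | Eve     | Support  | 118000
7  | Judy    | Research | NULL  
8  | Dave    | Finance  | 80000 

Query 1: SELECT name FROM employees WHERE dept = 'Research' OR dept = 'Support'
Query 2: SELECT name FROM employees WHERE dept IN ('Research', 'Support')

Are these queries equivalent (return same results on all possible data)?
Yes, equivalent

Both queries return: [('Eve',), ('Heidi',), ('Judy',), ('Mallory',), ('Peggy',)]

Reason: OR vs IN are equivalent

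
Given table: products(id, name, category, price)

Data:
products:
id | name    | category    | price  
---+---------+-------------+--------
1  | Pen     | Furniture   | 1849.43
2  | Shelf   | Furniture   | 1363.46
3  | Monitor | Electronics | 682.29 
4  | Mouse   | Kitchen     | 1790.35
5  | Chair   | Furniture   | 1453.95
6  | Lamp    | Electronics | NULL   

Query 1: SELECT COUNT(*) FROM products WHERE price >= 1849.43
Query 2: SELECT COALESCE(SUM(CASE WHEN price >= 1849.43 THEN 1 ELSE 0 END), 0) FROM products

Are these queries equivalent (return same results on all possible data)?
Yes, equivalent

Both queries return: [(1,)]

Reason: COUNT with WHERE vs conditional SUM (COALESCE handles empty-table NULL)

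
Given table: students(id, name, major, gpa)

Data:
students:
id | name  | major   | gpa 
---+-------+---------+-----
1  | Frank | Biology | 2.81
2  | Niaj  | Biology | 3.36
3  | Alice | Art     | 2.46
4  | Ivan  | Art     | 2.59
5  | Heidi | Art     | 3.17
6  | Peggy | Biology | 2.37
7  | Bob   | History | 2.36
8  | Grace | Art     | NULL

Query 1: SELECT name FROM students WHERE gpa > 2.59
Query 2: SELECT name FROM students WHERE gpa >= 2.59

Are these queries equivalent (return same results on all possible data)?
No, not equivalent

Query 1 returns: [('Frank',), ('Niaj',), ('Heidi',)]
Query 2 returns: [('Frank',), ('Niaj',), ('Ivan',), ('Heidi',)]

Reason: > vs >= gives different results when gpa = 2.59 exists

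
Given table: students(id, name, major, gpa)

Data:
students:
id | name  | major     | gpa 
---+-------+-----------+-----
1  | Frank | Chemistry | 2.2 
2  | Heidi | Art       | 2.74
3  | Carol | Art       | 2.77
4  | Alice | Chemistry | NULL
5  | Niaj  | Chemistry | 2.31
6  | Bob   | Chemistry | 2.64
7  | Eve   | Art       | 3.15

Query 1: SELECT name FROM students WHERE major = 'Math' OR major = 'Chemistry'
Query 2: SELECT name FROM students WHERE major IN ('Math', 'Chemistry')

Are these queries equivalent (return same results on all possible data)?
Yes, equivalent

Both queries return: [('Alice',), ('Bob',), ('Frank',), ('Niaj',)]

Reason: OR vs IN are equivalent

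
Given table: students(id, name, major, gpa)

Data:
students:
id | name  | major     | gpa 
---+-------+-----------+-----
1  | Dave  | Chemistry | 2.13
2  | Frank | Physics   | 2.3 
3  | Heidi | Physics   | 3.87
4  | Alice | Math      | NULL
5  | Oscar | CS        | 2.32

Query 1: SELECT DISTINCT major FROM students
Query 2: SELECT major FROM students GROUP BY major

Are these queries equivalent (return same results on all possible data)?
Yes, equivalent

Both queries return: [('CS',), ('Chemistry',), ('Math',), ('Physics',)]

Reason: Both get unique majors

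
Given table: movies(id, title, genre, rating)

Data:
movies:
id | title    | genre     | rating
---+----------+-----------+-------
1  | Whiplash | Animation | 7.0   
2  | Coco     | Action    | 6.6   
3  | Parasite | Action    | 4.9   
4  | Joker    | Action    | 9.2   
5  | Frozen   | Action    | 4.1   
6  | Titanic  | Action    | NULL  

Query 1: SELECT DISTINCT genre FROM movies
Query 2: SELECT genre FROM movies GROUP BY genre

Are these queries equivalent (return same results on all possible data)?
Yes, equivalent

Both queries return: [('Action',), ('Animation',)]

Reason: Both get unique genres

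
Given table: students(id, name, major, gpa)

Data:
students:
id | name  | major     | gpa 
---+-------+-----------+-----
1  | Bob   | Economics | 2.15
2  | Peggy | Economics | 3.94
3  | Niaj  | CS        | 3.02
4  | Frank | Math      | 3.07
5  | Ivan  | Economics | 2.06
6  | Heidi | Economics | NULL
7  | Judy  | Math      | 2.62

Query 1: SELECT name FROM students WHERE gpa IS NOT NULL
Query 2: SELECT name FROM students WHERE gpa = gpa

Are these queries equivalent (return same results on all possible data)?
Yes, equivalent

Both queries return: [('Bob',), ('Frank',), ('Ivan',), ('Judy',), ('Niaj',), ('Peggy',)]

Reason: IS NOT NULL vs self-equality (both exclude NULLs)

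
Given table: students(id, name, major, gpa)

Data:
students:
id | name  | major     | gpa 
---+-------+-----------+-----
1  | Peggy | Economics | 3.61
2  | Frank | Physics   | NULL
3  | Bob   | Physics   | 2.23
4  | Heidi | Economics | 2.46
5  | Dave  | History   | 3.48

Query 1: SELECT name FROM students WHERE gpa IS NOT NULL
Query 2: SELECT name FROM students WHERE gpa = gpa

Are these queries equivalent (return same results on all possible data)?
Yes, equivalent

Both queries return: [('Bob',), ('Dave',), ('Heidi',), ('Peggy',)]

Reason: IS NOT NULL vs self-equality (both exclude NULLs)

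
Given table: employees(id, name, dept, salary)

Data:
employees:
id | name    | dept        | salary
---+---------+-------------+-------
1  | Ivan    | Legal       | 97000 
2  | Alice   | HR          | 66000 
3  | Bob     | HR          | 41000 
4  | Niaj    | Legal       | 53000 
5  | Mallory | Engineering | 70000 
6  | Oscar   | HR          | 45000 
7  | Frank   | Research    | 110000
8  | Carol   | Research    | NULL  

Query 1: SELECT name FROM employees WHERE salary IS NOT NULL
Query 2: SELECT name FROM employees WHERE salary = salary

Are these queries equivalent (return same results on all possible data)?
Yes, equivalent

Both queries return: [('Alice',), ('Bob',), ('Frank',), ('Ivan',), ('Mallory',), ('Niaj',), ('Oscar',)]

Reason: IS NOT NULL vs self-equality (both exclude NULLs)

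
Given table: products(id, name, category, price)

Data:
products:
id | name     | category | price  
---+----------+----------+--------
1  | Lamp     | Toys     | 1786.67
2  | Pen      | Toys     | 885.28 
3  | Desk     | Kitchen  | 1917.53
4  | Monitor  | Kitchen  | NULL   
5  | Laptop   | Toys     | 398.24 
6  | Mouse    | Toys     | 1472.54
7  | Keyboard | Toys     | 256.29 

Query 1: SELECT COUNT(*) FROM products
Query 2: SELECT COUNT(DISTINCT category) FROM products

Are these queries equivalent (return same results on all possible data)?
No, not equivalent

Query 1 returns: [(7,)]
Query 2 returns: [(2,)]

Reason: COUNT(*) counts rows, COUNT(DISTINCT category) counts unique categorys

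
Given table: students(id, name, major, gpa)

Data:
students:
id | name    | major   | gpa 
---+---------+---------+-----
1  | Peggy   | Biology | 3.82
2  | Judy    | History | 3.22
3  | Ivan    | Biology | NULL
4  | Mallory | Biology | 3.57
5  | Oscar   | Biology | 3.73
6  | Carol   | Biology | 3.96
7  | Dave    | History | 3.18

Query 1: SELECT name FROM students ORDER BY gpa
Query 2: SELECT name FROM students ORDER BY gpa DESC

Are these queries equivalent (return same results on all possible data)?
No, not equivalent

Query 1 returns: [('Ivan',), ('Dave',), ('Judy',), ('Mallory',), ('Oscar',), ('Peggy',), ('Carol',)]
Query 2 returns: [('Carol',), ('Peggy',), ('Oscar',), ('Mallory',), ('Judy',), ('Dave',), ('Ivan',)]

Reason: ASC vs DESC gives opposite ordering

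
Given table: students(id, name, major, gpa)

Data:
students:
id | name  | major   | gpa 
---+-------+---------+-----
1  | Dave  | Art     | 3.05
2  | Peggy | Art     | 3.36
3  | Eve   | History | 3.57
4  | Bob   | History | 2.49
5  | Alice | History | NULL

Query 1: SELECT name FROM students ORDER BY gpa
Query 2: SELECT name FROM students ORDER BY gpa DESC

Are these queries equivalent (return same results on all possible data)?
No, not equivalent

Query 1 returns: [('Alice',), ('Bob',), ('Dave',), ('Peggy',), ('Eve',)]
Query 2 returns: [('Eve',), ('Peggy',), ('Dave',), ('Bob',), ('Alice',)]

Reason: ASC vs DESC gives opposite ordering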